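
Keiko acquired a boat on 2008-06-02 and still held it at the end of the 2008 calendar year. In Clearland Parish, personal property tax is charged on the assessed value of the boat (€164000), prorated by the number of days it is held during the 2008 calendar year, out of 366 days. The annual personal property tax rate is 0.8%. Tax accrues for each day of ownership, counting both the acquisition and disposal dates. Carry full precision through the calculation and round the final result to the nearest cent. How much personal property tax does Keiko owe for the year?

Days held (2008-06-02 to 2008-12-31): 213 out of 366
Tax = €164000 × 0.8% × 213/366 = €763.5410

€763.54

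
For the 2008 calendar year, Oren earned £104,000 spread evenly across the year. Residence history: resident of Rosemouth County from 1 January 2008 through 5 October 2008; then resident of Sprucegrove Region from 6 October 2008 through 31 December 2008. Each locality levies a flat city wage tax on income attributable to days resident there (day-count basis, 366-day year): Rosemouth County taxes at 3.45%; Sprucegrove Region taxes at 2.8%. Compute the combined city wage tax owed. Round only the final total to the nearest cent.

Rosemouth County, 1 January – 5 October 2008: 279 days → £104,000 × 3.45% × 279/366 = £2,735.1148
Sprucegrove Region, 6 October – 31 December 2008: 87 days → £104,000 × 2.8% × 87/366 = £692.1967
Total = £3,427.3115

£3,427.31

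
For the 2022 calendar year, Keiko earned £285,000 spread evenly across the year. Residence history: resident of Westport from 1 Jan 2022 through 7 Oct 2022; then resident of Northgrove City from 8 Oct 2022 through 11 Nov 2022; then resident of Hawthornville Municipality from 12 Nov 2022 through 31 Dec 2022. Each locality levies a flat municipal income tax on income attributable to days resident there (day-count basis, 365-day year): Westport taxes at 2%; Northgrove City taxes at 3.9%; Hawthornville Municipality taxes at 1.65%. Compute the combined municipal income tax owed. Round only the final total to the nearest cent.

£6,082.60

Westport, 1 Jan – 7 Oct 2022: 280 days → £285,000 × 2% × 280/365 = £4,372.6027
Northgrove City, 8 Oct – 11 Nov 2022: 35 days → £285,000 × 3.9% × 35/365 = £1,065.8219
Hawthornville Municipality, 12 Nov – 31 Dec 2022: 50 days → £285,000 × 1.65% × 50/365 = £644.1781
Total = £6,082.6027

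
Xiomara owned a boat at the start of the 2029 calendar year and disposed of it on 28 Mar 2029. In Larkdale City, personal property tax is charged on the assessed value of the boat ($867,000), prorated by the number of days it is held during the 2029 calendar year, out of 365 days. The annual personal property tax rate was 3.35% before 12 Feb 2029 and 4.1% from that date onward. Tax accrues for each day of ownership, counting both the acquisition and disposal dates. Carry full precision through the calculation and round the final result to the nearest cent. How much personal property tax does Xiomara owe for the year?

1 Jan – 11 Feb 2029: 42 days at 3.35% → $867,000 × 3.35% × 42/365 = $3,342.1068
12 Feb – 28 Mar 2029: 45 days at 4.1% → $867,000 × 4.1% × 45/365 = $4,382.5068
Total = $7,724.6137

$7,724.61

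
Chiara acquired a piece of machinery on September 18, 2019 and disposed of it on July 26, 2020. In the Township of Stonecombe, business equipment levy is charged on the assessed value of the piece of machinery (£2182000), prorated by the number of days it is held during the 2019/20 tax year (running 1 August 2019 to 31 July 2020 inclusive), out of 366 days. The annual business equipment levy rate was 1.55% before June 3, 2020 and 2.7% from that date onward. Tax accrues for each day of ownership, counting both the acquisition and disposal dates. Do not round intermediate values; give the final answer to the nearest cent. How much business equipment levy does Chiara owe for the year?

£32625.67

September 18, 2019 – June 2, 2020: 259 days at 1.55% → £2182000 × 1.55% × 259/366 = £23933.4399
June 3 – July 26, 2020: 54 days at 2.7% → £2182000 × 2.7% × 54/366 = £8692.2295
Total = £32625.6694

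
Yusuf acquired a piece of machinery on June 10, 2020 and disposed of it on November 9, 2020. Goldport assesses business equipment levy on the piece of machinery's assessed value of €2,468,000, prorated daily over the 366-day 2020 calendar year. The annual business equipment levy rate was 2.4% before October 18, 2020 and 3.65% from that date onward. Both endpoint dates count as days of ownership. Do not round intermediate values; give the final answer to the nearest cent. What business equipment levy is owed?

June 10 – October 17, 2020: 130 days at 2.4% → €2,468,000 × 2.4% × 130/366 = €21,038.6885
October 18 – November 9, 2020: 23 days at 3.65% → €2,468,000 × 3.65% × 23/366 = €5,660.8907
Total = €26,699.5792

€26,699.58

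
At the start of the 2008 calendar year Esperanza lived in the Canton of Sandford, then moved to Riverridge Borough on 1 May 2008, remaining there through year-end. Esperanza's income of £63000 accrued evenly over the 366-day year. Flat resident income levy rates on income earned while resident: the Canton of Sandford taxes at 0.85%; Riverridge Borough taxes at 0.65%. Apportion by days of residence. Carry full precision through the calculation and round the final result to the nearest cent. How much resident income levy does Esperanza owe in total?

£451.16

The Canton of Sandford, 1 Jan – 30 Apr 2008: 121 days → £63000 × 0.85% × 121/366 = £177.0369
Riverridge Borough, 1 May – 31 Dec 2008: 245 days → £63000 × 0.65% × 245/366 = £274.1189
Total = £451.1557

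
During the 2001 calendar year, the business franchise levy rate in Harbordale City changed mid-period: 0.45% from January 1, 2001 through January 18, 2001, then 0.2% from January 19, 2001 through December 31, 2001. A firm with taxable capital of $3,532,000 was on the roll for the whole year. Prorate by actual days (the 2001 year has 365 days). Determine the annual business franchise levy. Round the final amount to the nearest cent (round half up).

$7,499.45

January 1 – January 18, 2001: 18 days at 0.45% → $3,532,000 × 0.45% × 18/365 = $783.8137
January 19 – December 31, 2001: 347 days at 0.2% → $3,532,000 × 0.2% × 347/365 = $6,715.6384
Total = $7,499.4521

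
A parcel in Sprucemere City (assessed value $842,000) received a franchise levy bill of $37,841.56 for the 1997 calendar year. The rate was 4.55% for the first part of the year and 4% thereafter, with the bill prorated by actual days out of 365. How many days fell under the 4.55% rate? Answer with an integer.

328 days

Let d = days at the first rate; then 365 − d days at the second rate.
$842,000 × [4.55%·d + 4%·(365−d)] / 365 = $37,841.56
Solving gives d = 328, so the new rate took effect on 25 Nov 1997.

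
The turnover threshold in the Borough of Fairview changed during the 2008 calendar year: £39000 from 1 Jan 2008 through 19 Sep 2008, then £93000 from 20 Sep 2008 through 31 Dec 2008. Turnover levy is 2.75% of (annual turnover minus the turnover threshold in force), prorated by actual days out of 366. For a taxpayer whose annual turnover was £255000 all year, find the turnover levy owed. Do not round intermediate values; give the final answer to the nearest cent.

1 Jan – 19 Sep 2008: 263 days, exemption £39000 → (£255000 − £39000) × 2.75% × 263/366 = £4268.3607
20 Sep – 31 Dec 2008: 103 days, exemption £93000 → (£255000 − £93000) × 2.75% × 103/366 = £1253.7295
Total = £5522.0902

£5522.09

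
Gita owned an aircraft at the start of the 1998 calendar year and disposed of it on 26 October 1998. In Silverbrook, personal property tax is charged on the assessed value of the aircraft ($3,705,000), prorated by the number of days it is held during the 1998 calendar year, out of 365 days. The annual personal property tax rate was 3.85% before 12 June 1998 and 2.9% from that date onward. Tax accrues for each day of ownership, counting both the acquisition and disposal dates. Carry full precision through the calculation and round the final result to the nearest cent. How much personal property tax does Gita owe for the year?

$103,638.49

1 January – 11 June 1998: 162 days at 3.85% → $3,705,000 × 3.85% × 162/365 = $63,309.8219
12 June – 26 October 1998: 137 days at 2.9% → $3,705,000 × 2.9% × 137/365 = $40,328.6712
Total = $103,638.4932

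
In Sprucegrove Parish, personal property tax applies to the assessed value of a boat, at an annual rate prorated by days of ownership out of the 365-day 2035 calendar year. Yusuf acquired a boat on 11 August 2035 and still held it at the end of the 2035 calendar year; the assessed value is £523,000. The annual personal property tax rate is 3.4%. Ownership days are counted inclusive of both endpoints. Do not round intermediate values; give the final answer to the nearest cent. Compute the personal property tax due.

Days held (11 August – 31 December 2035): 143 out of 365
Tax = £523,000 × 3.4% × 143/365 = £6,966.6466

£6,966.65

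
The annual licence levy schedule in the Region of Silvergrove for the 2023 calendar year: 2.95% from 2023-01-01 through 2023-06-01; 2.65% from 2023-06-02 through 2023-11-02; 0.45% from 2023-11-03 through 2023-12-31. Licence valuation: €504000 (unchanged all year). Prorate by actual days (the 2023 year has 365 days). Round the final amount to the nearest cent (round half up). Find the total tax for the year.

€12193.35

2023-01-01 to 2023-06-01: 152 days at 2.95% → €504000 × 2.95% × 152/365 = €6191.6055
2023-06-02 to 2023-11-02: 154 days at 2.65% → €504000 × 2.65% × 154/365 = €5635.1342
2023-11-03 to 2023-12-31: 59 days at 0.45% → €504000 × 0.45% × 59/365 = €366.6082
Total = €12193.3479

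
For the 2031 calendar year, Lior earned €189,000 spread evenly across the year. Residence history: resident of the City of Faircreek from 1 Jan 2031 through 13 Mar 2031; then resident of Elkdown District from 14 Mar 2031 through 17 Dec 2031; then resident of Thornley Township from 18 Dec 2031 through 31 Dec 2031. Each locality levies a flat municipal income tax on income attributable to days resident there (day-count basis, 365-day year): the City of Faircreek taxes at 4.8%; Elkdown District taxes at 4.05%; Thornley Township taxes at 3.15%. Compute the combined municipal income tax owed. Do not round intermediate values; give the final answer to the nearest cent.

€7,868.87

The City of Faircreek, 1 Jan – 13 Mar 2031: 72 days → €189,000 × 4.8% × 72/365 = €1,789.5452
Elkdown District, 14 Mar – 17 Dec 2031: 279 days → €189,000 × 4.05% × 279/365 = €5,850.9740
Thornley Township, 18 Dec – 31 Dec 2031: 14 days → €189,000 × 3.15% × 14/365 = €228.3534
Total = €7,868.8726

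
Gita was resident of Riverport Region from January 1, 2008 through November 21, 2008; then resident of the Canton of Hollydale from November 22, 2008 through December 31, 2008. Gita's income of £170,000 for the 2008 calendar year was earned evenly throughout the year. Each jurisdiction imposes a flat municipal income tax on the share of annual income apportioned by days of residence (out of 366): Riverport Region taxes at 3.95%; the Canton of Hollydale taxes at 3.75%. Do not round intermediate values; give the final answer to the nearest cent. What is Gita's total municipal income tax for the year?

Riverport Region, January 1 – November 21, 2008: 326 days → £170,000 × 3.95% × 326/366 = £5,981.1202
The Canton of Hollydale, November 22 – December 31, 2008: 40 days → £170,000 × 3.75% × 40/366 = £696.7213
Total = £6,677.8415

£6,677.84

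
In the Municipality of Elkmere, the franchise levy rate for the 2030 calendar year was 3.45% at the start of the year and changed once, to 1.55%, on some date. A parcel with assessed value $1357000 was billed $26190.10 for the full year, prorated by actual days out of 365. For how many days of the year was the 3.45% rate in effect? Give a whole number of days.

73 days

Let d = days at the first rate; then 365 − d days at the second rate.
$1357000 × [3.45%·d + 1.55%·(365−d)] / 365 = $26190.10
Solving gives d = 73, so the new rate took effect on 15 Mar 2030.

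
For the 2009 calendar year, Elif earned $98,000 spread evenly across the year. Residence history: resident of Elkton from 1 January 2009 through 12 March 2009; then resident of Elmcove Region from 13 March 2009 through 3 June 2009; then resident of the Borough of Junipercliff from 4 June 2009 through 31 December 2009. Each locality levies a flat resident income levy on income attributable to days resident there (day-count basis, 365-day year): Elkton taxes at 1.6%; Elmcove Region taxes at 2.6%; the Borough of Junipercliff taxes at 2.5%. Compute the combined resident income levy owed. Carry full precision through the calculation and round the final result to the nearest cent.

$2,300.72

Elkton, 1 January – 12 March 2009: 71 days → $98,000 × 1.6% × 71/365 = $305.0082
Elmcove Region, 13 March – 3 June 2009: 83 days → $98,000 × 2.6% × 83/365 = $579.4082
The Borough of Junipercliff, 4 June – 31 December 2009: 211 days → $98,000 × 2.5% × 211/365 = $1,416.3014
Total = $2,300.7178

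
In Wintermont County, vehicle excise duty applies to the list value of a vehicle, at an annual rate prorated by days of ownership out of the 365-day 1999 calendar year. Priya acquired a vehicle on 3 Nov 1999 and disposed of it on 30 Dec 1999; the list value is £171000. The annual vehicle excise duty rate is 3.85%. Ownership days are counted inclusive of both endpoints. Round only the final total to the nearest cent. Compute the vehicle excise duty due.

Days held (3 Nov – 30 Dec 1999): 58 out of 365
Tax = £171000 × 3.85% × 58/365 = £1046.1452

£1046.15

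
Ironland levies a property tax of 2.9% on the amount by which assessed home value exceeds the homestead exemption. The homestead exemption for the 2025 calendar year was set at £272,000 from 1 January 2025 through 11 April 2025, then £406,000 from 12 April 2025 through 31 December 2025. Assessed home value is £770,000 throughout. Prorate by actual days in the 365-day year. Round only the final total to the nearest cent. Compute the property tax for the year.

£11,631.30

1 January – 11 April 2025: 101 days, exemption £272,000 → (£770,000 − £272,000) × 2.9% × 101/365 = £3,996.2795
12 April – 31 December 2025: 264 days, exemption £406,000 → (£770,000 − £406,000) × 2.9% × 264/365 = £7,635.0247
Total = £11,631.3041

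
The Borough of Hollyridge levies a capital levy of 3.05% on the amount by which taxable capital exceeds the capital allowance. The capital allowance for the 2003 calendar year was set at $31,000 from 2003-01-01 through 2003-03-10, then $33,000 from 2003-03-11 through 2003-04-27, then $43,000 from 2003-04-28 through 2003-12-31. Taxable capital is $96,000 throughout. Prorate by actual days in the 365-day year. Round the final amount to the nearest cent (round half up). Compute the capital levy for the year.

$1,725.80

2003-01-01 to 2003-03-10: 69 days, exemption $31,000 → ($96,000 − $31,000) × 3.05% × 69/365 = $374.7740
2003-03-11 to 2003-04-27: 48 days, exemption $33,000 → ($96,000 − $33,000) × 3.05% × 48/365 = $252.6904
2003-04-28 to 2003-12-31: 248 days, exemption $43,000 → ($96,000 − $43,000) × 3.05% × 248/365 = $1,098.3342
Total = $1,725.7986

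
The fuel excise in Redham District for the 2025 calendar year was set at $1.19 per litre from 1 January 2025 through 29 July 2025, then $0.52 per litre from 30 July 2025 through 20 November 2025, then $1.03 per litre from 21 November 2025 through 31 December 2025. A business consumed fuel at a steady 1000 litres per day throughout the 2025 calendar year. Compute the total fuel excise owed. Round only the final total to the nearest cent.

$351,410.00

1 January – 29 July 2025: 210 days × 1000 litres/day = 210,000 litres at $1.19/litre → $249,900.00
30 July – 20 November 2025: 114 days × 1000 litres/day = 114,000 litres at $0.52/litre → $59,280.00
21 November – 31 December 2025: 41 days × 1000 litres/day = 41,000 litres at $1.03/litre → $42,230.00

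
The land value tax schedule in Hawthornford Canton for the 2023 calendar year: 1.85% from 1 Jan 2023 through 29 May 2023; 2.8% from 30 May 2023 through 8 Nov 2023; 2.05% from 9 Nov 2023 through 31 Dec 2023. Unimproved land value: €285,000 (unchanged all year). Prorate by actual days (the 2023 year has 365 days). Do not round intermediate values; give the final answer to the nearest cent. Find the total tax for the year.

1 Jan – 29 May 2023: 149 days at 1.85% → €285,000 × 1.85% × 149/365 = €2,152.3356
30 May – 8 Nov 2023: 163 days at 2.8% → €285,000 × 2.8% × 163/365 = €3,563.6712
9 Nov – 31 Dec 2023: 53 days at 2.05% → €285,000 × 2.05% × 53/365 = €848.3630
Total = €6,564.3699

€6,564.37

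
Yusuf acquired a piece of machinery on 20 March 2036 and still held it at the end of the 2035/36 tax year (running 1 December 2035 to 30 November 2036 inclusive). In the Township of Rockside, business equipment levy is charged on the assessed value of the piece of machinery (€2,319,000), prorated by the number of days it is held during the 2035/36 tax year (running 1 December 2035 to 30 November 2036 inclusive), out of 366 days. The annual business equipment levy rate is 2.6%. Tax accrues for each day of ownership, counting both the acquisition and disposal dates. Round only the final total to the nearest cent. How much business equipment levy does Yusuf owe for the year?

Days held (20 March – 30 November 2036): 256 out of 366
Tax = €2,319,000 × 2.6% × 256/366 = €42,172.8525

€42,172.85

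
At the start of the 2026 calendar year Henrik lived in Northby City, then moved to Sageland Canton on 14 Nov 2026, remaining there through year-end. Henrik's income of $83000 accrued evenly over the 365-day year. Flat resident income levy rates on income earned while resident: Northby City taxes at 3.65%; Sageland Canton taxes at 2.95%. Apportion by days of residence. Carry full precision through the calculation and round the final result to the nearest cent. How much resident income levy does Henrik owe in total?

Northby City, 1 Jan – 13 Nov 2026: 317 days → $83000 × 3.65% × 317/365 = $2631.1000
Sageland Canton, 14 Nov – 31 Dec 2026: 48 days → $83000 × 2.95% × 48/365 = $321.9945
Total = $2953.0945

$2953.09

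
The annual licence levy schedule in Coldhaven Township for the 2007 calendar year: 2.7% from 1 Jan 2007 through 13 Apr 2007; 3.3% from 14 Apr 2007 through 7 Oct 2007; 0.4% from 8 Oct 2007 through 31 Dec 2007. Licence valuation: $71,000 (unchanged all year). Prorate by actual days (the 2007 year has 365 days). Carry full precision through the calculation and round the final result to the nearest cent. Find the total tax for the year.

1 Jan – 13 Apr 2007: 103 days at 2.7% → $71,000 × 2.7% × 103/365 = $540.9616
14 Apr – 7 Oct 2007: 177 days at 3.3% → $71,000 × 3.3% × 177/365 = $1,136.1945
8 Oct – 31 Dec 2007: 85 days at 0.4% → $71,000 × 0.4% × 85/365 = $66.1370
Total = $1,743.2932

$1,743.29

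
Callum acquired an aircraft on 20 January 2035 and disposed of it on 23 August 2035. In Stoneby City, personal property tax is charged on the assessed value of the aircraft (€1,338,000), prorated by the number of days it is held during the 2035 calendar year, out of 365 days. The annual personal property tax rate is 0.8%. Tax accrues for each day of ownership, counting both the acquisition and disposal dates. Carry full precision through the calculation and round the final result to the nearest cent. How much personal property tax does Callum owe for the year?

Days held (20 January – 23 August 2035): 216 out of 365
Tax = €1,338,000 × 0.8% × 216/365 = €6,334.4219

€6,334.42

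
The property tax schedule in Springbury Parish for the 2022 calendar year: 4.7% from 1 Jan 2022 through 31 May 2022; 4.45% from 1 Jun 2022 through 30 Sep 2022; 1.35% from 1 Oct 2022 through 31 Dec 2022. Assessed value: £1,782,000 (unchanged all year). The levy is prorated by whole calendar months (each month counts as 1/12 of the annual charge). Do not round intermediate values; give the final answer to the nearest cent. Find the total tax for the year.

1 Jan – 31 May 2022: 5 months at 4.7% → £1,782,000 × 4.7% × 5/12 = £34,897.5000
1 Jun – 30 Sep 2022: 4 months at 4.45% → £1,782,000 × 4.45% × 4/12 = £26,433.0000
1 Oct – 31 Dec 2022: 3 months at 1.35% → £1,782,000 × 1.35% × 3/12 = £6,014.2500
Total = £67,344.7500

£67,344.75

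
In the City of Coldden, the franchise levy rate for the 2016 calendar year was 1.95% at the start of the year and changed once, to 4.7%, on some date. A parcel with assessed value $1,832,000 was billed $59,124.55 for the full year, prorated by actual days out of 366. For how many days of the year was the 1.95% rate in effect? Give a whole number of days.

196 days

Let d = days at the first rate; then 366 − d days at the second rate.
$1,832,000 × [1.95%·d + 4.7%·(366−d)] / 366 = $59,124.55
Solving gives d = 196, so the new rate took effect on 15 Jul 2016.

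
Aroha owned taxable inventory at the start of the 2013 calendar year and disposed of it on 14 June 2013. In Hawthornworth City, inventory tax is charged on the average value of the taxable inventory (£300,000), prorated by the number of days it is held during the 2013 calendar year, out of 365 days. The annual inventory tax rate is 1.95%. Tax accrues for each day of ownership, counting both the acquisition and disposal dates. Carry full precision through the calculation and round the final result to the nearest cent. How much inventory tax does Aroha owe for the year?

£2,644.52

Days held (1 January – 14 June 2013): 165 out of 365
Tax = £300,000 × 1.95% × 165/365 = £2,644.5205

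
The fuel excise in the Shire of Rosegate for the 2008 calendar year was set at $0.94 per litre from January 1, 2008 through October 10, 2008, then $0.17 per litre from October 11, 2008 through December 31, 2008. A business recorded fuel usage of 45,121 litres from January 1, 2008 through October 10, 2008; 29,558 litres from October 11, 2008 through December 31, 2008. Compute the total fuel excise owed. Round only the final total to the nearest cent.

January 1 – October 10, 2008: 45,121 litres at $0.94/litre → $42,413.74
October 11 – December 31, 2008: 29,558 litres at $0.17/litre → $5,024.86

$47,438.60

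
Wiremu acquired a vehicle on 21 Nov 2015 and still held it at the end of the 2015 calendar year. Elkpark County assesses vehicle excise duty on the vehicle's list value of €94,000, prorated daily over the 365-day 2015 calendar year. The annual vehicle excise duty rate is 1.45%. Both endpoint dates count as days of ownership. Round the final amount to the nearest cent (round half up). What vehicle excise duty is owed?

Days held (21 Nov – 31 Dec 2015): 41 out of 365
Tax = €94,000 × 1.45% × 41/365 = €153.1041

€153.10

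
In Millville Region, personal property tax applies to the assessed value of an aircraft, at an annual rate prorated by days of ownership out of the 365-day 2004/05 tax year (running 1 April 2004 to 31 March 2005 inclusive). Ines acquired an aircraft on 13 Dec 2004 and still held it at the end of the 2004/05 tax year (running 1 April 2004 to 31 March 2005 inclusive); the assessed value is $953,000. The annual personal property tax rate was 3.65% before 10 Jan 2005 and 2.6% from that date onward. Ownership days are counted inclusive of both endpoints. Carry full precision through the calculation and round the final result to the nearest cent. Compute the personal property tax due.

13 Dec 2004 – 9 Jan 2005: 28 days at 3.65% → $953,000 × 3.65% × 28/365 = $2,668.4000
10 Jan – 31 Mar 2005: 81 days at 2.6% → $953,000 × 2.6% × 81/365 = $5,498.6795
Total = $8,167.0795

$8,167.08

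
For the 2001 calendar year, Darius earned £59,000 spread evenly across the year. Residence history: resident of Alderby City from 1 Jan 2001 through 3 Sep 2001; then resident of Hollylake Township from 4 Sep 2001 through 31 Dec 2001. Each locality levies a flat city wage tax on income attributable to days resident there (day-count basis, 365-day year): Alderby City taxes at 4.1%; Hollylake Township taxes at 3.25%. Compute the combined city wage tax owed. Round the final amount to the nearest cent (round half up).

Alderby City, 1 Jan – 3 Sep 2001: 246 days → £59,000 × 4.1% × 246/365 = £1,630.3397
Hollylake Township, 4 Sep – 31 Dec 2001: 119 days → £59,000 × 3.25% × 119/365 = £625.1575
Total = £2,255.4973

£2,255.50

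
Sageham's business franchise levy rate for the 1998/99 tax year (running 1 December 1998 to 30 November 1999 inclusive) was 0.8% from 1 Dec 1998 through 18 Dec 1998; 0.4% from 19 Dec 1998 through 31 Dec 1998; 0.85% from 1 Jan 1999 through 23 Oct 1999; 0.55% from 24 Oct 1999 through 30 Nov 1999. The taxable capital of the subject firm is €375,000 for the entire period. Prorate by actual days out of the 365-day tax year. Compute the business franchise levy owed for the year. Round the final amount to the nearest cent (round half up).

1 Dec – 18 Dec 1998: 18 days at 0.8% → €375,000 × 0.8% × 18/365 = €147.9452
19 Dec – 31 Dec 1998: 13 days at 0.4% → €375,000 × 0.4% × 13/365 = €53.4247
1 Jan – 23 Oct 1999: 296 days at 0.85% → €375,000 × 0.85% × 296/365 = €2,584.9315
24 Oct – 30 Nov 1999: 38 days at 0.55% → €375,000 × 0.55% × 38/365 = €214.7260
Total = €3,001.0274

€3,001.03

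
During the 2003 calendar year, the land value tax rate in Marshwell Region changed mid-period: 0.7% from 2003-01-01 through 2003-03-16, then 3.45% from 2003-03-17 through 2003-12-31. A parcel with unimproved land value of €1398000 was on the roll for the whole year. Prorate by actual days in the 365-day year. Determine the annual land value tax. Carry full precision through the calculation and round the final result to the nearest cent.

€40331.34

2003-01-01 to 2003-03-16: 75 days at 0.7% → €1398000 × 0.7% × 75/365 = €2010.8219
2003-03-17 to 2003-12-31: 290 days at 3.45% → €1398000 × 3.45% × 290/365 = €38320.5205
Total = €40331.3425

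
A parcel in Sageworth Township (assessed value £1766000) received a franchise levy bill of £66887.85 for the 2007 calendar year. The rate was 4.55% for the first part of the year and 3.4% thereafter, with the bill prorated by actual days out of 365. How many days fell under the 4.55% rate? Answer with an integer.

123 days

Let d = days at the first rate; then 365 − d days at the second rate.
£1766000 × [4.55%·d + 3.4%·(365−d)] / 365 = £66887.85
Solving gives d = 123, so the new rate took effect on May 4, 2007.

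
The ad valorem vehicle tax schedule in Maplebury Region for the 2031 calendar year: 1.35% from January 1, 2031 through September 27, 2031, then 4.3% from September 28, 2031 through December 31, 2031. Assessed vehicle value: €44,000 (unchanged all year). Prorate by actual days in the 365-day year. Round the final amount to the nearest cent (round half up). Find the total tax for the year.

January 1 – September 27, 2031: 270 days at 1.35% → €44,000 × 1.35% × 270/365 = €439.3973
September 28 – December 31, 2031: 95 days at 4.3% → €44,000 × 4.3% × 95/365 = €492.4384
Total = €931.8356

€931.84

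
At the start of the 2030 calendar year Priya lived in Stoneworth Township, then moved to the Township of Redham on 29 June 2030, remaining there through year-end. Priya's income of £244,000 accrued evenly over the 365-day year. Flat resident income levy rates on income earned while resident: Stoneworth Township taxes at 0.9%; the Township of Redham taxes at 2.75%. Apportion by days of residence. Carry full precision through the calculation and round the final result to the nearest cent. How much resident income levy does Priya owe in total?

Stoneworth Township, 1 January – 28 June 2030: 179 days → £244,000 × 0.9% × 179/365 = £1,076.9425
The Township of Redham, 29 June – 31 December 2030: 186 days → £244,000 × 2.75% × 186/365 = £3,419.3425
Total = £4,496.2849

£4,496.28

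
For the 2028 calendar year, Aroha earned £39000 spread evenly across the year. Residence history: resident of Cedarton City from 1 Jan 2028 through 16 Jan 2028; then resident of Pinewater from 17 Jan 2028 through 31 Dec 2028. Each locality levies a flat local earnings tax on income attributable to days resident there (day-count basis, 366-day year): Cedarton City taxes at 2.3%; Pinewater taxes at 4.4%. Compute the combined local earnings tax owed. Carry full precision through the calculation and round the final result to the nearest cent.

£1680.20

Cedarton City, 1 Jan – 16 Jan 2028: 16 days → £39000 × 2.3% × 16/366 = £39.2131
Pinewater, 17 Jan – 31 Dec 2028: 350 days → £39000 × 4.4% × 350/366 = £1640.9836
Total = £1680.1967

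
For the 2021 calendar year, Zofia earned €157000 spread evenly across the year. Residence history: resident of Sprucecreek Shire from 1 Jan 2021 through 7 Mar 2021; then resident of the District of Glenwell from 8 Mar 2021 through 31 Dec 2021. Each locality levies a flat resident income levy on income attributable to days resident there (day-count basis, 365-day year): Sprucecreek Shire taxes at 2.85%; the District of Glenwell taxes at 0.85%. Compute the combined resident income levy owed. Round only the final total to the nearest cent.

€1902.28

Sprucecreek Shire, 1 Jan – 7 Mar 2021: 66 days → €157000 × 2.85% × 66/365 = €809.0877
The District of Glenwell, 8 Mar – 31 Dec 2021: 299 days → €157000 × 0.85% × 299/365 = €1093.1932
Total = €1902.2808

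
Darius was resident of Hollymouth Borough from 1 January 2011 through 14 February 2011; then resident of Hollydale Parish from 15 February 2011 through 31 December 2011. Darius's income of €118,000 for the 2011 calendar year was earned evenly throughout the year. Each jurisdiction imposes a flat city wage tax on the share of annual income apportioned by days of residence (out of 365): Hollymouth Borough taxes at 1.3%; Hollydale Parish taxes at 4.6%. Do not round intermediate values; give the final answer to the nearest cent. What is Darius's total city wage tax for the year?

Hollymouth Borough, 1 January – 14 February 2011: 45 days → €118,000 × 1.3% × 45/365 = €189.1233
Hollydale Parish, 15 February – 31 December 2011: 320 days → €118,000 × 4.6% × 320/365 = €4,758.7945
Total = €4,947.9178

€4,947.92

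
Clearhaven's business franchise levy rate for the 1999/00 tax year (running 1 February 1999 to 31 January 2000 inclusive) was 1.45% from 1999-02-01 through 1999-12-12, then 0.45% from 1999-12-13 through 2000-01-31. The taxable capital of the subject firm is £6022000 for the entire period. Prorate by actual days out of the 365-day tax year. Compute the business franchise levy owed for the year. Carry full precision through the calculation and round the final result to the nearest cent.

1999-02-01 to 1999-12-12: 315 days at 1.45% → £6022000 × 1.45% × 315/365 = £75357.4932
1999-12-13 to 2000-01-31: 50 days at 0.45% → £6022000 × 0.45% × 50/365 = £3712.1918
Total = £79069.6849

£79069.68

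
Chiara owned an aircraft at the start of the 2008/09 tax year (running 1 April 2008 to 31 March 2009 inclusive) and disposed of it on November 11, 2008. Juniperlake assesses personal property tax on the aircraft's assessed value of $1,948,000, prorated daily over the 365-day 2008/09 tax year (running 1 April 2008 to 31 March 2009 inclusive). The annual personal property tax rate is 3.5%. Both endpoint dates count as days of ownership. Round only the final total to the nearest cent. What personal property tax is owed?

$42,028.77

Days held (April 1 – November 11, 2008): 225 out of 365
Tax = $1,948,000 × 3.5% × 225/365 = $42,028.7671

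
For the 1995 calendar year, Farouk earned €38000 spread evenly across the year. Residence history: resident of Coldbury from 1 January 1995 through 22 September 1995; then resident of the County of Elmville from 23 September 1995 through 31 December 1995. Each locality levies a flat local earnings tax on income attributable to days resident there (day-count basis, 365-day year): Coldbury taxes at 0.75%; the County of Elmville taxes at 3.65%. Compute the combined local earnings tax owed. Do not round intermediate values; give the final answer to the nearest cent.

Coldbury, 1 January – 22 September 1995: 265 days → €38000 × 0.75% × 265/365 = €206.9178
The County of Elmville, 23 September – 31 December 1995: 100 days → €38000 × 3.65% × 100/365 = €380.0000
Total = €586.9178

€586.92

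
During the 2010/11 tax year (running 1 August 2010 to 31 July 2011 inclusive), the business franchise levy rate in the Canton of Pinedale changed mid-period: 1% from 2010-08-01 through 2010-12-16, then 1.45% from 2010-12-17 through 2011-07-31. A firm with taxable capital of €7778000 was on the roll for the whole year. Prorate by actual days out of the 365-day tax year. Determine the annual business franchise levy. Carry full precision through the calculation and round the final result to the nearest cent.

2010-08-01 to 2010-12-16: 138 days at 1% → €7778000 × 1% × 138/365 = €29407.2329
2010-12-17 to 2011-07-31: 227 days at 1.45% → €7778000 × 1.45% × 227/365 = €70140.5123
Total = €99547.7452

€99547.75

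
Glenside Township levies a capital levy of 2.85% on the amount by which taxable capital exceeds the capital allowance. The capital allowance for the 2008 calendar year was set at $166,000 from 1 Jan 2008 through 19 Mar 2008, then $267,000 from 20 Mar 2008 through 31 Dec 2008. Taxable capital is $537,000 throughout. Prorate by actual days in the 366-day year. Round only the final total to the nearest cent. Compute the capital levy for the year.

$8,316.32

1 Jan – 19 Mar 2008: 79 days, exemption $166,000 → ($537,000 − $166,000) × 2.85% × 79/366 = $2,282.2582
20 Mar – 31 Dec 2008: 287 days, exemption $267,000 → ($537,000 − $267,000) × 2.85% × 287/366 = $6,034.0574
Total = $8,316.3156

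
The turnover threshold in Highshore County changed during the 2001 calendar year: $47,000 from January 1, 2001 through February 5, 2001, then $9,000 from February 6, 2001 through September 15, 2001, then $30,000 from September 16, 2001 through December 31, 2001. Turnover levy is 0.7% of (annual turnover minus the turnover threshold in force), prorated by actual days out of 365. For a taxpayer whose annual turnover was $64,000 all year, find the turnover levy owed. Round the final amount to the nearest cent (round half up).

$315.67

January 1 – February 5, 2001: 36 days, exemption $47,000 → ($64,000 − $47,000) × 0.7% × 36/365 = $11.7370
February 6 – September 15, 2001: 222 days, exemption $9,000 → ($64,000 − $9,000) × 0.7% × 222/365 = $234.1644
September 16 – December 31, 2001: 107 days, exemption $30,000 → ($64,000 − $30,000) × 0.7% × 107/365 = $69.7699
Total = $315.6712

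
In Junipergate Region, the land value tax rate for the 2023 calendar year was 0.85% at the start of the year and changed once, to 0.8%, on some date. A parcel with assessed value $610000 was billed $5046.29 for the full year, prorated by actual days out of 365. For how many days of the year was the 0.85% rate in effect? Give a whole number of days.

Let d = days at the first rate; then 365 − d days at the second rate.
$610000 × [0.85%·d + 0.8%·(365−d)] / 365 = $5046.29
Solving gives d = 199, so the new rate took effect on 19 Jul 2023.

199 days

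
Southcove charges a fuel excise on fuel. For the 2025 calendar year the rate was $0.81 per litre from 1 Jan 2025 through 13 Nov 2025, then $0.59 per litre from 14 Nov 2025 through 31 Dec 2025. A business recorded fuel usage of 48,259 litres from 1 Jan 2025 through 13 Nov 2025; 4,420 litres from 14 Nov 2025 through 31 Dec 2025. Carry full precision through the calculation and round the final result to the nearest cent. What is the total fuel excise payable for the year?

1 Jan – 13 Nov 2025: 48,259 litres at $0.81/litre → $39089.79
14 Nov – 31 Dec 2025: 4,420 litres at $0.59/litre → $2607.80

$41697.59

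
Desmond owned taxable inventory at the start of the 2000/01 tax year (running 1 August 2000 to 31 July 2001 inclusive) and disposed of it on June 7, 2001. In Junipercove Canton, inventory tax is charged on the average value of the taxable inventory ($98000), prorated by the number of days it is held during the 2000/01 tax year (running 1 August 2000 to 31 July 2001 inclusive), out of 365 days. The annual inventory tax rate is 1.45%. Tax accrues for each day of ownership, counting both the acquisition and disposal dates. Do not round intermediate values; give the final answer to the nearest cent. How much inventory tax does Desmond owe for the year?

Days held (August 1, 2000 – June 7, 2001): 311 out of 365
Tax = $98000 × 1.45% × 311/365 = $1210.7699

$1210.77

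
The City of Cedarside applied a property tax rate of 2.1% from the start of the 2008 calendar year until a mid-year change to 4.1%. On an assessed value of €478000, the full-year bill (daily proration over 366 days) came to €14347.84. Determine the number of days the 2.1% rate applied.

201 days

Let d = days at the first rate; then 366 − d days at the second rate.
€478000 × [2.1%·d + 4.1%·(366−d)] / 366 = €14347.84
Solving gives d = 201, so the new rate took effect on 20 Jul 2008.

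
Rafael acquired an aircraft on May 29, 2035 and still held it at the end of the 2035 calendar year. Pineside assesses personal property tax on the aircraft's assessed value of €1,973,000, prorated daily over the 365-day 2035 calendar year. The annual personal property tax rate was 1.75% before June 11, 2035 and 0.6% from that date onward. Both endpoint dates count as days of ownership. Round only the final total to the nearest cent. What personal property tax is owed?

May 29 – June 10, 2035: 13 days at 1.75% → €1,973,000 × 1.75% × 13/365 = €1,229.7466
June 11 – December 31, 2035: 204 days at 0.6% → €1,973,000 × 0.6% × 204/365 = €6,616.3068
Total = €7,846.0534

€7,846.05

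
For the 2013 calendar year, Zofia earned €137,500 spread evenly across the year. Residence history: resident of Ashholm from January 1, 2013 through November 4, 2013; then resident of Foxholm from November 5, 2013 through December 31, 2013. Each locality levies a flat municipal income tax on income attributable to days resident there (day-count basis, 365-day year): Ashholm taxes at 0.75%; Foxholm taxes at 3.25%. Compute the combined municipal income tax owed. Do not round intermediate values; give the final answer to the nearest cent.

Ashholm, January 1 – November 4, 2013: 308 days → €137,500 × 0.75% × 308/365 = €870.2055
Foxholm, November 5 – December 31, 2013: 57 days → €137,500 × 3.25% × 57/365 = €697.8596
Total = €1,568.0651

€1,568.07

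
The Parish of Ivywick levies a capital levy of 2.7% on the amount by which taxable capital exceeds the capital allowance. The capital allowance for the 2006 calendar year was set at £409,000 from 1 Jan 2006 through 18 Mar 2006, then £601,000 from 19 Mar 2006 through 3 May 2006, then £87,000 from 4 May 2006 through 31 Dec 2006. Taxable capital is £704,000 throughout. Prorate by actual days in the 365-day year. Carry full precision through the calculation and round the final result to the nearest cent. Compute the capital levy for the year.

£13,075.92

1 Jan – 18 Mar 2006: 77 days, exemption £409,000 → (£704,000 − £409,000) × 2.7% × 77/365 = £1,680.2877
19 Mar – 3 May 2006: 46 days, exemption £601,000 → (£704,000 − £601,000) × 2.7% × 46/365 = £350.4822
4 May – 31 Dec 2006: 242 days, exemption £87,000 → (£704,000 − £87,000) × 2.7% × 242/365 = £11,045.1452
Total = £13,075.9151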